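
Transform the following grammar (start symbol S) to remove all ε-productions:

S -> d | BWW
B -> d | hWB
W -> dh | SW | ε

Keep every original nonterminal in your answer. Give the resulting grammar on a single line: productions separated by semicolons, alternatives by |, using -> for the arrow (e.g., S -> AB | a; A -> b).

Nullable set: {W}.
S -> BWW: W, W nullable, giving B | BW | BWW.
B -> hWB: W nullable, giving hB | hWB.
Drop W -> ε.
W -> SW: W nullable, giving S | SW.
Unchanged (no nullable symbols): S -> d; B -> d; W -> dh.

S -> B | d | BW | BWW; B -> d | hB | hWB; W -> S | SW | dh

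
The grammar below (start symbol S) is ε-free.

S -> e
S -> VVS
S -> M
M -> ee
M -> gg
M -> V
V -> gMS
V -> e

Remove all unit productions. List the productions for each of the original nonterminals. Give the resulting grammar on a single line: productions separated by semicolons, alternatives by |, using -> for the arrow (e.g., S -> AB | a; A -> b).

S -> e | ee | gg | VVS | gMS; M -> e | ee | gg | gMS; V -> e | gMS

Unit productions: M->V, S->M.
Unit pairs (A ⇒* B via units): (M,V), (S,M), (S,V).
S: inherits non-unit rules of {M, S, V} → VVS | e | ee | gMS | gg.
M: inherits non-unit rules of {M, V} → e | ee | gMS | gg.
V: inherits non-unit rules of {V} → e | gMS.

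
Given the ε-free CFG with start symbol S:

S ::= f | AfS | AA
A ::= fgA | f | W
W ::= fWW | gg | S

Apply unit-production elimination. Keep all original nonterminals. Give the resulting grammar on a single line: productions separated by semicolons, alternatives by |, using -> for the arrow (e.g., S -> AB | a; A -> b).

Unit productions: A->W, W->S.
Unit pairs (A ⇒* B via units): (A,S), (A,W), (W,S).
S: inherits non-unit rules of {S} → AA | AfS | f.
A: inherits non-unit rules of {A, S, W} → AA | AfS | f | fWW | fgA | gg.
W: inherits non-unit rules of {S, W} → AA | AfS | f | fWW | gg.

S -> f | AA | AfS; A -> f | AA | gg | AfS | fWW | fgA; W -> f | AA | gg | AfS | fWW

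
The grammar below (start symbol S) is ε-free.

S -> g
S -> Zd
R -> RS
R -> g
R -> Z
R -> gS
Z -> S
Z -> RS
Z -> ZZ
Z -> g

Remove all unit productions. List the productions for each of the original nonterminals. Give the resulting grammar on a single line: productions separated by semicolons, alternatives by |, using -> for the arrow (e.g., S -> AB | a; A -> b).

S -> g | Zd; R -> g | RS | ZZ | Zd | gS; Z -> g | RS | ZZ | Zd

Unit productions: R->Z, Z->S.
Unit pairs (A ⇒* B via units): (R,S), (R,Z), (Z,S).
S: inherits non-unit rules of {S} → Zd | g.
R: inherits non-unit rules of {R, S, Z} → RS | ZZ | Zd | g | gS.
Z: inherits non-unit rules of {S, Z} → RS | ZZ | Zd | g.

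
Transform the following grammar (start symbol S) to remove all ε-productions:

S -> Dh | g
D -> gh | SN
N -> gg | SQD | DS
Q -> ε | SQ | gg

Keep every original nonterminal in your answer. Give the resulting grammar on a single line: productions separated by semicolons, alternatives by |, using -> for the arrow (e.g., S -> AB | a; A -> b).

Nullable set: {Q}.
N -> SQD: Q nullable, giving SD | SQD.
Drop Q -> ε.
Q -> SQ: Q nullable, giving S | SQ.
Unchanged (no nullable symbols): S -> Dh; S -> g; D -> SN; D -> gh; N -> DS; N -> gg; Q -> gg.

S -> g | Dh; D -> SN | gh; N -> DS | SD | gg | SQD; Q -> S | SQ | gg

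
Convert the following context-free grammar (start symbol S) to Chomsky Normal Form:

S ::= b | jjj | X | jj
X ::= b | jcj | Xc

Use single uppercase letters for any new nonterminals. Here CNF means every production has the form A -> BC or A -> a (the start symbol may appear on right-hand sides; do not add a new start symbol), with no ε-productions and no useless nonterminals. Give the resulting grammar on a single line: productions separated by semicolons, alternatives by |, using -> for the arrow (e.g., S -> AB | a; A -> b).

S -> b | BB | BC | BD | XA; A -> c; B -> j; C -> AB; D -> BB; E -> AB; X -> b | BE | XA

No ε-productions.
After unit-elimination: S -> b | Xc | jj | jcj | jjj; X -> b | Xc | jcj.
TERM: introduce A -> c, B -> j and substitute in every rule of length ≥2.
BIN: S -> BAB becomes S -> BC, C -> AB; S -> BBB becomes S -> BD, D -> BB; X -> BAB becomes X -> BE, E -> AB.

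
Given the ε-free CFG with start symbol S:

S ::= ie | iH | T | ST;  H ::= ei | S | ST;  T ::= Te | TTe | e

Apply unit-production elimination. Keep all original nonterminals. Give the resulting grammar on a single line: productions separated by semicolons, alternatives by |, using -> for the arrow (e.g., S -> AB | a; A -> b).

Unit productions: H->S, S->T.
Unit pairs (A ⇒* B via units): (H,S), (H,T), (S,T).
S: inherits non-unit rules of {S, T} → ST | TTe | Te | e | iH | ie.
H: inherits non-unit rules of {H, S, T} → ST | TTe | Te | e | ei | iH | ie.
T: inherits non-unit rules of {T} → TTe | Te | e.

S -> e | ST | Te | iH | ie | TTe; H -> e | ST | Te | ei | iH | ie | TTe; T -> e | Te | TTe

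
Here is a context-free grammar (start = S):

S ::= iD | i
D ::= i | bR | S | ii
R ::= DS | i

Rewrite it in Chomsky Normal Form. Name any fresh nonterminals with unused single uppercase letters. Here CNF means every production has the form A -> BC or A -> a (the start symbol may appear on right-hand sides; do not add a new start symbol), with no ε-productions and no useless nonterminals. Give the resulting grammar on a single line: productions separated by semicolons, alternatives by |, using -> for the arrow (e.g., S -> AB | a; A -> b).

No ε-productions.
After unit-elimination: S -> i | iD; D -> i | bR | iD | ii; R -> i | DS.
TERM: introduce A -> b, B -> i and substitute in every rule of length ≥2.

S -> i | BD; A -> b; B -> i; D -> i | AR | BB | BD; R -> i | DS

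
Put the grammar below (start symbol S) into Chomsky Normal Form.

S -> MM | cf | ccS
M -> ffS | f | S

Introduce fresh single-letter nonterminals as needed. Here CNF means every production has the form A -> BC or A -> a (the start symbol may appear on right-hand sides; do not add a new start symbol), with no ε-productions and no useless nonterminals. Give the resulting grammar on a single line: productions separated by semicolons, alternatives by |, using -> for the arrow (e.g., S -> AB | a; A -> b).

No ε-productions.
After unit-elimination: S -> MM | cf | ccS; M -> f | MM | cf | ccS | ffS.
TERM: introduce A -> c, B -> f and substitute in every rule of length ≥2.
BIN: M -> AAS becomes M -> AC, C -> AS; M -> BBS becomes M -> BD, D -> BS; S -> AAS becomes S -> AE, E -> AS.

S -> AB | AE | MM; A -> c; B -> f; C -> AS; D -> BS; E -> AS; M -> f | AB | AC | BD | MM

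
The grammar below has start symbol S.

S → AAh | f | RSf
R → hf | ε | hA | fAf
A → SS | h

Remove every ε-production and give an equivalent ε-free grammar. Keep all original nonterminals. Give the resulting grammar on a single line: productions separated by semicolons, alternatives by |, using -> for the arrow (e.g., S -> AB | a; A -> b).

S -> f | Sf | AAh | RSf; A -> h | SS; R -> hA | hf | fAf

Nullable set: {R}.
S -> RSf: R nullable, giving RSf | Sf.
Drop R -> ε.
Unchanged (no nullable symbols): S -> AAh; S -> f; A -> SS; A -> h; R -> fAf; R -> hA; R -> hf.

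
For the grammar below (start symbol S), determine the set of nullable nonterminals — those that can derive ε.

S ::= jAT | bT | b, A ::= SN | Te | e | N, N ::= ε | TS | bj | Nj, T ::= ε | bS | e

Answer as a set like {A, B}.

{A, N, T}

Directly nullable (have an ε-rule): {N, T}.
A is nullable via A -> N (every symbol on the right is already known nullable).
Not nullable: S — each has a terminal in every rule's right-hand side or depends on a non-nullable symbol.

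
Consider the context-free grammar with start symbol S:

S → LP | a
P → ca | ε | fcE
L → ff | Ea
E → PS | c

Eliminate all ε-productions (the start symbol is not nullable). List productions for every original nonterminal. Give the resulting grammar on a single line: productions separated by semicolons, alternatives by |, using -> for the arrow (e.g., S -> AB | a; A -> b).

S -> L | a | LP; E -> S | c | PS; L -> Ea | ff; P -> ca | fcE

Nullable set: {P}.
S -> LP: P nullable, giving L | LP.
E -> PS: P nullable, giving PS | S.
Drop P -> ε.
Unchanged (no nullable symbols): S -> a; E -> c; L -> Ea; L -> ff; P -> ca; P -> fcE.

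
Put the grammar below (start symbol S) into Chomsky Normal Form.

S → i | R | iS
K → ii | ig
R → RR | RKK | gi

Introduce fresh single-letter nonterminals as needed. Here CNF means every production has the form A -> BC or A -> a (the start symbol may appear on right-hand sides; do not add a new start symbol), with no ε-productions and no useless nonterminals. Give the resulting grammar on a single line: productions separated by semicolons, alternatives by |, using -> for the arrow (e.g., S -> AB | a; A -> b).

S -> i | AS | BA | RD | RR; A -> i; B -> g; C -> KK; D -> KK; K -> AA | AB; R -> BA | RC | RR

No ε-productions.
After unit-elimination: S -> i | RR | gi | iS | RKK; K -> ig | ii; R -> RR | gi | RKK.
TERM: introduce B -> g, A -> i and substitute in every rule of length ≥2.
BIN: R -> RKK becomes R -> RC, C -> KK; S -> RKK becomes S -> RD, D -> KK.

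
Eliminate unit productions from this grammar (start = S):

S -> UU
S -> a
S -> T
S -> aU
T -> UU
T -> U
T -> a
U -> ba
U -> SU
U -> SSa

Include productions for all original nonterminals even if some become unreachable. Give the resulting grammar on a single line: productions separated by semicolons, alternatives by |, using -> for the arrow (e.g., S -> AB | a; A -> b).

Unit productions: S->T, T->U.
Unit pairs (A ⇒* B via units): (S,T), (S,U), (T,U).
S: inherits non-unit rules of {S, T, U} → SSa | SU | UU | a | aU | ba.
T: inherits non-unit rules of {T, U} → SSa | SU | UU | a | ba.
U: inherits non-unit rules of {U} → SSa | SU | ba.

S -> a | SU | UU | aU | ba | SSa; T -> a | SU | UU | ba | SSa; U -> SU | ba | SSa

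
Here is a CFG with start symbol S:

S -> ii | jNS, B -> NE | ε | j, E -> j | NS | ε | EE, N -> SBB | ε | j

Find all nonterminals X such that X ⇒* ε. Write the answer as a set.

Directly nullable (have an ε-rule): {B, E, N}.
Not nullable: S — each has a terminal in every rule's right-hand side or depends on a non-nullable symbol.

{B, E, N}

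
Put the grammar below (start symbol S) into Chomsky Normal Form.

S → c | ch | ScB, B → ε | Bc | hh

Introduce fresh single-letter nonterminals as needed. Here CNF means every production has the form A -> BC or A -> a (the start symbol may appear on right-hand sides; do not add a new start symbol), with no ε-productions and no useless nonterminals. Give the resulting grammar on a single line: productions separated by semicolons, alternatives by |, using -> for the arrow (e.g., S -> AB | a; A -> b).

S -> c | AC | SA | SD; A -> c; B -> c | BA | CC; C -> h; D -> AB

Nullable: {B}; after ε-elimination: S -> c | Sc | ch | ScB; B -> c | Bc | hh.
No unit productions to eliminate.
TERM: introduce A -> c, C -> h and substitute in every rule of length ≥2.
BIN: S -> SAB becomes S -> SD, D -> AB.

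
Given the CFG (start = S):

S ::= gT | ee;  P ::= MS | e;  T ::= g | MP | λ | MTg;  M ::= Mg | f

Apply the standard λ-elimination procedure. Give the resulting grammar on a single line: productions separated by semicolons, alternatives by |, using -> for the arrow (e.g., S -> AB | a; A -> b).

Nullable set: {T}.
S -> gT: T nullable, giving g | gT.
Drop T -> λ.
T -> MTg: T nullable, giving MTg | Mg.
Unchanged (no nullable symbols): S -> ee; M -> Mg; M -> f; P -> MS; P -> e; T -> MP; T -> g.

S -> g | ee | gT; M -> f | Mg; P -> e | MS; T -> g | MP | Mg | MTg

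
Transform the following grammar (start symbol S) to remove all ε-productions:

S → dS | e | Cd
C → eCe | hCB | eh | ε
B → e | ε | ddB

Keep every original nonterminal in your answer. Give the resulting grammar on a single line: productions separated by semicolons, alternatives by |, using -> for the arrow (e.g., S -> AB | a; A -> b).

Nullable set: {B, C}.
S -> Cd: C nullable, giving Cd | d.
Drop B -> ε.
B -> ddB: B nullable, giving dd | ddB.
Drop C -> ε.
C -> eCe: C nullable, giving eCe | ee.
C -> hCB: C, B nullable, giving h | hB | hC | hCB.
Unchanged (no nullable symbols): S -> dS; S -> e; B -> e; C -> eh.

S -> d | e | Cd | dS; B -> e | dd | ddB; C -> h | ee | eh | hB | hC | eCe | hCB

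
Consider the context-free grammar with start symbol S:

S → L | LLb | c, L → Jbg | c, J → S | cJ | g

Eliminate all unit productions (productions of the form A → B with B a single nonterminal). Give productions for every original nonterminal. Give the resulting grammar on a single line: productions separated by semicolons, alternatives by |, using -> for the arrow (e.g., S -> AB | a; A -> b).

Unit productions: J->S, S->L.
Unit pairs (A ⇒* B via units): (J,L), (J,S), (S,L).
S: inherits non-unit rules of {L, S} → Jbg | LLb | c.
J: inherits non-unit rules of {J, L, S} → Jbg | LLb | c | cJ | g.
L: inherits non-unit rules of {L} → Jbg | c.

S -> c | Jbg | LLb; J -> c | g | cJ | Jbg | LLb; L -> c | Jbg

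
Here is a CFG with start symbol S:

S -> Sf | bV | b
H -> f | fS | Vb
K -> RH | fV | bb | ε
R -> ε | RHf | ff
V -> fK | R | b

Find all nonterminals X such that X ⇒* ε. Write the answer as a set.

{K, R, V}

Directly nullable (have an ε-rule): {K, R}.
V is nullable via V -> R (every symbol on the right is already known nullable).
Not nullable: H, S — each has a terminal in every rule's right-hand side or depends on a non-nullable symbol.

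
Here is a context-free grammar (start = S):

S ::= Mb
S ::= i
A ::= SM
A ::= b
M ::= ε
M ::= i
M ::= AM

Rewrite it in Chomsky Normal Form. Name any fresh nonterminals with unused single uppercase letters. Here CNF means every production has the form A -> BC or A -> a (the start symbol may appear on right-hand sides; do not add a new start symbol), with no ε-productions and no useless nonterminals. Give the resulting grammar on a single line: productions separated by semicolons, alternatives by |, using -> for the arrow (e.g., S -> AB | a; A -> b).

Nullable: {M}; after ε-elimination: S -> b | i | Mb; A -> S | b | SM; M -> A | i | AM.
After unit-elimination: S -> b | i | Mb; A -> b | i | Mb | SM; M -> b | i | AM | Mb | SM.
TERM: introduce B -> b and substitute in every rule of length ≥2.

S -> b | i | MB; A -> b | i | MB | SM; B -> b; M -> b | i | AM | MB | SM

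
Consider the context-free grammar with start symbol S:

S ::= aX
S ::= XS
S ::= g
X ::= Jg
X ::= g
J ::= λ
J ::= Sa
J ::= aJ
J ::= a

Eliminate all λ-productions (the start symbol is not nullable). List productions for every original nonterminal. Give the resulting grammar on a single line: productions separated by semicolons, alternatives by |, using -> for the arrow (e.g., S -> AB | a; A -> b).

Nullable set: {J}.
Drop J -> λ.
J -> aJ: J nullable, giving a | aJ.
X -> Jg: J nullable, giving Jg | g.
Unchanged (no nullable symbols): S -> XS; S -> aX; S -> g; J -> Sa; J -> a; X -> g.

S -> g | XS | aX; J -> a | Sa | aJ; X -> g | Jg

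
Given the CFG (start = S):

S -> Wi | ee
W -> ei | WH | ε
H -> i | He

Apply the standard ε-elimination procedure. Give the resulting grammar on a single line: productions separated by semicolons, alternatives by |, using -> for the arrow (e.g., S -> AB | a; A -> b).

Nullable set: {W}.
S -> Wi: W nullable, giving Wi | i.
Drop W -> ε.
W -> WH: W nullable, giving H | WH.
Unchanged (no nullable symbols): S -> ee; H -> He; H -> i; W -> ei.

S -> i | Wi | ee; H -> i | He; W -> H | WH | ei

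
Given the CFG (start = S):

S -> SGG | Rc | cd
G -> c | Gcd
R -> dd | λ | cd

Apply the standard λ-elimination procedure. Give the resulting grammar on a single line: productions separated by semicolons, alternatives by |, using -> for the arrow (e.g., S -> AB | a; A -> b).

S -> c | Rc | cd | SGG; G -> c | Gcd; R -> cd | dd

Nullable set: {R}.
S -> Rc: R nullable, giving Rc | c.
Drop R -> λ.
Unchanged (no nullable symbols): S -> SGG; S -> cd; G -> Gcd; G -> c; R -> cd; R -> dd.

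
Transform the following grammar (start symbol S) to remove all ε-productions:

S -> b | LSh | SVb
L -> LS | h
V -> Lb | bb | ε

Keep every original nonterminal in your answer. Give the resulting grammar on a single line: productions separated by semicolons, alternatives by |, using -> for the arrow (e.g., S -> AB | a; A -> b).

Nullable set: {V}.
S -> SVb: V nullable, giving SVb | Sb.
Drop V -> ε.
Unchanged (no nullable symbols): S -> LSh; S -> b; L -> LS; L -> h; V -> Lb; V -> bb.

S -> b | Sb | LSh | SVb; L -> h | LS; V -> Lb | bb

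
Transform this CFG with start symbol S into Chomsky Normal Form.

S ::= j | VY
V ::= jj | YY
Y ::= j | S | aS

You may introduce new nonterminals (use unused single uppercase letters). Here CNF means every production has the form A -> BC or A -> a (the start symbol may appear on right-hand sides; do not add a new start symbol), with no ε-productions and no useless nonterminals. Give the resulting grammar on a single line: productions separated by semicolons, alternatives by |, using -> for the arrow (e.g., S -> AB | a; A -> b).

No ε-productions.
After unit-elimination: S -> j | VY; V -> YY | jj; Y -> j | VY | aS.
TERM: introduce B -> a, A -> j and substitute in every rule of length ≥2.

S -> j | VY; A -> j; B -> a; V -> AA | YY; Y -> j | BS | VY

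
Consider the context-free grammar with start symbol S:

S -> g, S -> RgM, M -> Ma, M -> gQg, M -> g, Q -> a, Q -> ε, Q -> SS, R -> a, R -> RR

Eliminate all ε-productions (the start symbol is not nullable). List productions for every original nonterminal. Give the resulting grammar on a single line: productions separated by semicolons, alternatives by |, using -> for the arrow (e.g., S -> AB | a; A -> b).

Nullable set: {Q}.
M -> gQg: Q nullable, giving gQg | gg.
Drop Q -> ε.
Unchanged (no nullable symbols): S -> RgM; S -> g; M -> Ma; M -> g; Q -> SS; Q -> a; R -> RR; R -> a.

S -> g | RgM; M -> g | Ma | gg | gQg; Q -> a | SS; R -> a | RR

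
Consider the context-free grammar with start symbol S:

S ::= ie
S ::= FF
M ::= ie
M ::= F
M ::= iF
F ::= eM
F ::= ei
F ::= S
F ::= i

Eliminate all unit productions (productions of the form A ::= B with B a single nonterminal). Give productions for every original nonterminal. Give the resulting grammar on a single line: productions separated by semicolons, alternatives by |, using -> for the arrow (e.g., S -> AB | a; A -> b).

Unit productions: F->S, M->F.
Unit pairs (A ⇒* B via units): (F,S), (M,F), (M,S).
S: inherits non-unit rules of {S} → FF | ie.
F: inherits non-unit rules of {F, S} → FF | eM | ei | i | ie.
M: inherits non-unit rules of {F, M, S} → FF | eM | ei | i | iF | ie.

S -> FF | ie; F -> i | FF | eM | ei | ie; M -> i | FF | eM | ei | iF | ie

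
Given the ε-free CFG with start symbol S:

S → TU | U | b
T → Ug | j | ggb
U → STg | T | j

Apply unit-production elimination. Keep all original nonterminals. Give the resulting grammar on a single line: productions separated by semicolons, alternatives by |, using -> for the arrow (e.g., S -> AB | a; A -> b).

S -> b | j | TU | Ug | STg | ggb; T -> j | Ug | ggb; U -> j | Ug | STg | ggb

Unit productions: S->U, U->T.
Unit pairs (A ⇒* B via units): (S,T), (S,U), (U,T).
S: inherits non-unit rules of {S, T, U} → STg | TU | Ug | b | ggb | j.
T: inherits non-unit rules of {T} → Ug | ggb | j.
U: inherits non-unit rules of {T, U} → STg | Ug | ggb | j.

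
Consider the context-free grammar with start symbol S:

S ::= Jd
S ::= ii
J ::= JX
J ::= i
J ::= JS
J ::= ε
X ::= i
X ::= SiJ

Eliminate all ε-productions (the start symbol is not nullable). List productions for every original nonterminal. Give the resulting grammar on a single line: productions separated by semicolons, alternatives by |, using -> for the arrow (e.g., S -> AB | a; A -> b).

S -> d | Jd | ii; J -> S | X | i | JS | JX; X -> i | Si | SiJ

Nullable set: {J}.
S -> Jd: J nullable, giving Jd | d.
Drop J -> ε.
J -> JS: J nullable, giving JS | S.
J -> JX: J nullable, giving JX | X.
X -> SiJ: J nullable, giving Si | SiJ.
Unchanged (no nullable symbols): S -> ii; J -> i; X -> i.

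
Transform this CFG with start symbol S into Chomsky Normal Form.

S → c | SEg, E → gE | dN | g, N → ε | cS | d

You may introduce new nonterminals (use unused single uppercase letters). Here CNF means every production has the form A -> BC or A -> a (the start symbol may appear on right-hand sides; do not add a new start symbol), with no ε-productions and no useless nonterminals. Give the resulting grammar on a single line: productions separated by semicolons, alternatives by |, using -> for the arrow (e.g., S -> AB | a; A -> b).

S -> c | SD; A -> d; B -> g; C -> c; D -> EB; E -> d | g | AN | BE; N -> d | CS

Nullable: {N}; after ε-elimination: S -> c | SEg; E -> d | g | dN | gE; N -> d | cS.
No unit productions to eliminate.
TERM: introduce C -> c, A -> d, B -> g and substitute in every rule of length ≥2.
BIN: S -> SEB becomes S -> SD, D -> EB.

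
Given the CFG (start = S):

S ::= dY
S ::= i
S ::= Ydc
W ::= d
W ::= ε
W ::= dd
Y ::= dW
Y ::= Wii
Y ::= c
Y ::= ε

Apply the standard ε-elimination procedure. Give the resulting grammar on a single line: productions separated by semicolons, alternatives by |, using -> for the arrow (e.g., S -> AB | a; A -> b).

S -> d | i | dY | dc | Ydc; W -> d | dd; Y -> c | d | dW | ii | Wii

Nullable set: {W, Y}.
S -> Ydc: Y nullable, giving Ydc | dc.
S -> dY: Y nullable, giving d | dY.
Drop W -> ε.
Drop Y -> ε.
Y -> Wii: W nullable, giving Wii | ii.
Y -> dW: W nullable, giving d | dW.
Unchanged (no nullable symbols): S -> i; W -> d; W -> dd; Y -> c.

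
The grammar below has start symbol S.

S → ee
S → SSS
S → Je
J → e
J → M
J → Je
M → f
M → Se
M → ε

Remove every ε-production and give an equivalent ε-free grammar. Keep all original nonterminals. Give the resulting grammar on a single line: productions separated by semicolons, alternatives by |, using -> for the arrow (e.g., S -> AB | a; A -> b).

Nullable set: {J, M}.
S -> Je: J nullable, giving Je | e.
J -> Je: J nullable, giving Je | e.
J -> M: M nullable, giving M.
Drop M -> ε.
Unchanged (no nullable symbols): S -> SSS; S -> ee; J -> e; M -> Se; M -> f.

S -> e | Je | ee | SSS; J -> M | e | Je; M -> f | Se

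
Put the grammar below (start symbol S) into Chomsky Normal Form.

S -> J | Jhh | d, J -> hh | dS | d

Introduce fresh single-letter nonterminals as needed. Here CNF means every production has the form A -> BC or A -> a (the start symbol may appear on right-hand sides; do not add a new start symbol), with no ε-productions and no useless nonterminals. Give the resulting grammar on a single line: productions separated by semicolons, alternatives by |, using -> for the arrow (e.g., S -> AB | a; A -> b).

S -> d | AS | BB | JC; A -> d; B -> h; C -> BB; J -> d | AS | BB

No ε-productions.
After unit-elimination: S -> d | dS | hh | Jhh; J -> d | dS | hh.
TERM: introduce A -> d, B -> h and substitute in every rule of length ≥2.
BIN: S -> JBB becomes S -> JC, C -> BB.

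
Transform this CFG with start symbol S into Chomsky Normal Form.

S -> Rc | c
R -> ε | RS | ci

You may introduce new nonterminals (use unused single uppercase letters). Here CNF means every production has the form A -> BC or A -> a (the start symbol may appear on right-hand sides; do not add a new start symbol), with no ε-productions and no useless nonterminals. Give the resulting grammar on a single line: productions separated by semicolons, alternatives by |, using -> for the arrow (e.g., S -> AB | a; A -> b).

S -> c | RA; A -> c; B -> i; R -> c | AB | RA | RS

Nullable: {R}; after ε-elimination: S -> c | Rc; R -> S | RS | ci.
After unit-elimination: S -> c | Rc; R -> c | RS | Rc | ci.
TERM: introduce A -> c, B -> i and substitute in every rule of length ≥2.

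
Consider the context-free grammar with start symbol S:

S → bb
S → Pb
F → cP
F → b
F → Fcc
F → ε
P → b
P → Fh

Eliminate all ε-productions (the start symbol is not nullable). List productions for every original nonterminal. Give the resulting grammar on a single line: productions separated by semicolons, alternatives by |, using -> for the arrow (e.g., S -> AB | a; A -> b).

Nullable set: {F}.
Drop F -> ε.
F -> Fcc: F nullable, giving Fcc | cc.
P -> Fh: F nullable, giving Fh | h.
Unchanged (no nullable symbols): S -> Pb; S -> bb; F -> b; F -> cP; P -> b.

S -> Pb | bb; F -> b | cP | cc | Fcc; P -> b | h | Fh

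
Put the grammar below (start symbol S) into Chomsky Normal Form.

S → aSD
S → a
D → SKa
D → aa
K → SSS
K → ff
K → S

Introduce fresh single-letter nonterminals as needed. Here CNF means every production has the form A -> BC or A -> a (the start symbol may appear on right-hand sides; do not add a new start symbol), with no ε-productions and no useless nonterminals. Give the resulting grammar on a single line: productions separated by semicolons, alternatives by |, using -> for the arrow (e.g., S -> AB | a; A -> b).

S -> a | AG; A -> a; B -> f; C -> KA; D -> AA | SC; E -> SD; F -> SS; G -> SD; K -> a | AE | BB | SF

No ε-productions.
After unit-elimination: S -> a | aSD; D -> aa | SKa; K -> a | ff | SSS | aSD.
TERM: introduce A -> a, B -> f and substitute in every rule of length ≥2.
BIN: D -> SKA becomes D -> SC, C -> KA; K -> ASD becomes K -> AE, E -> SD; K -> SSS becomes K -> SF, F -> SS; S -> ASD becomes S -> AG, G -> SD.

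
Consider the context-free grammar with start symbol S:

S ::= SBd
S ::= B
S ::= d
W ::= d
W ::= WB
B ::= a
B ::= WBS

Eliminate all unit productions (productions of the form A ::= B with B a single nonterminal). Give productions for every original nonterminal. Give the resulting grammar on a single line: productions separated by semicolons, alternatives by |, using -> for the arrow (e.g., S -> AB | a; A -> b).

Unit productions: S->B.
Unit pairs (A ⇒* B via units): (S,B).
S: inherits non-unit rules of {B, S} → SBd | WBS | a | d.
B: inherits non-unit rules of {B} → WBS | a.
W: inherits non-unit rules of {W} → WB | d.

S -> a | d | SBd | WBS; B -> a | WBS; W -> d | WB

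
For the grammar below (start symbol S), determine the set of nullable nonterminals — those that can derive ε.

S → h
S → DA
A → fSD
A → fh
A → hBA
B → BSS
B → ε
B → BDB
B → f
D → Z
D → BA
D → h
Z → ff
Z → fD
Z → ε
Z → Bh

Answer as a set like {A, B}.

{B, D, Z}

Directly nullable (have an ε-rule): {B, Z}.
D is nullable via D -> Z (every symbol on the right is already known nullable).
Not nullable: A, S — each has a terminal in every rule's right-hand side or depends on a non-nullable symbol.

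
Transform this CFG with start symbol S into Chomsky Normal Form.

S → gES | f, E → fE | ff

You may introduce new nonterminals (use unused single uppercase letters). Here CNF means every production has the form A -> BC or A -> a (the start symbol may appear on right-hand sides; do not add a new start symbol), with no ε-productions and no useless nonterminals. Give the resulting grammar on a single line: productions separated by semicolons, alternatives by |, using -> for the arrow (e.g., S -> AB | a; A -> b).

S -> f | BC; A -> f; B -> g; C -> ES; E -> AA | AE

No ε-productions.
No unit productions to eliminate.
TERM: introduce A -> f, B -> g and substitute in every rule of length ≥2.
BIN: S -> BES becomes S -> BC, C -> ES.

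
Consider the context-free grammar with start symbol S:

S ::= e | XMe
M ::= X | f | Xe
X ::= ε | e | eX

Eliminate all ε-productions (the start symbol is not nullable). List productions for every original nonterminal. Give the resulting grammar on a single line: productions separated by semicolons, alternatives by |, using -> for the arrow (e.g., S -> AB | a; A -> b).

Nullable set: {M, X}.
S -> XMe: X, M nullable, giving Me | XMe | Xe | e.
M -> X: X nullable, giving X.
M -> Xe: X nullable, giving Xe | e.
Drop X -> ε.
X -> eX: X nullable, giving e | eX.
Unchanged (no nullable symbols): S -> e; M -> f; X -> e.

S -> e | Me | Xe | XMe; M -> X | e | f | Xe; X -> e | eX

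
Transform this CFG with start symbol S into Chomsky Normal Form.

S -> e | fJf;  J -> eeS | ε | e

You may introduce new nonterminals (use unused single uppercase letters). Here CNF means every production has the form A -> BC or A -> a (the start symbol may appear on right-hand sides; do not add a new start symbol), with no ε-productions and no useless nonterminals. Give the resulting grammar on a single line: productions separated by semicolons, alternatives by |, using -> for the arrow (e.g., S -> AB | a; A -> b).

S -> e | BB | BD; A -> e; B -> f; C -> AS; D -> JB; J -> e | AC

Nullable: {J}; after ε-elimination: S -> e | ff | fJf; J -> e | eeS.
No unit productions to eliminate.
TERM: introduce A -> e, B -> f and substitute in every rule of length ≥2.
BIN: J -> AAS becomes J -> AC, C -> AS; S -> BJB becomes S -> BD, D -> JB.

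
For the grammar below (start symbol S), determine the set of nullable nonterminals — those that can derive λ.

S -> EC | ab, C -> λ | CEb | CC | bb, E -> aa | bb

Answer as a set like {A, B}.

Directly nullable (have an ε-rule): {C}.
Not nullable: E, S — each has a terminal in every rule's right-hand side or depends on a non-nullable symbol.

{C}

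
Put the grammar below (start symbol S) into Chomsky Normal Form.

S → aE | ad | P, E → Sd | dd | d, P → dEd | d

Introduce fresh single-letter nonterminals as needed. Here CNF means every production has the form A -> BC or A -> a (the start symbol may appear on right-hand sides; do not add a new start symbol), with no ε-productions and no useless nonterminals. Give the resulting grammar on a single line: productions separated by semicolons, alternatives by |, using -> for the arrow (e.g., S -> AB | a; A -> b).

No ε-productions.
After unit-elimination: S -> d | aE | ad | dEd; E -> d | Sd | dd; P -> d | dEd.
TERM: introduce B -> a, A -> d and substitute in every rule of length ≥2.
BIN: P -> AEA becomes P -> AC, C -> EA; S -> AEA becomes S -> AD, D -> EA.
Drop unreachable/unproductive: P.

S -> d | AD | BA | BE; A -> d; B -> a; D -> EA; E -> d | AA | SA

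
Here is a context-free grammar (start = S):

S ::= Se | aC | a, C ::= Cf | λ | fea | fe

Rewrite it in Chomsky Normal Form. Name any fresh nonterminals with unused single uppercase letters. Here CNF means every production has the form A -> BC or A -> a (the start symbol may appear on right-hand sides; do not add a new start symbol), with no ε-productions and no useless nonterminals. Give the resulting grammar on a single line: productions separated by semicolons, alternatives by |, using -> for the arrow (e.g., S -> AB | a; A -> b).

S -> a | DC | SB; A -> f; B -> e; C -> f | AB | AE | CA; D -> a; E -> BD

Nullable: {C}; after ε-elimination: S -> a | Se | aC; C -> f | Cf | fe | fea.
No unit productions to eliminate.
TERM: introduce D -> a, B -> e, A -> f and substitute in every rule of length ≥2.
BIN: C -> ABD becomes C -> AE, E -> BD.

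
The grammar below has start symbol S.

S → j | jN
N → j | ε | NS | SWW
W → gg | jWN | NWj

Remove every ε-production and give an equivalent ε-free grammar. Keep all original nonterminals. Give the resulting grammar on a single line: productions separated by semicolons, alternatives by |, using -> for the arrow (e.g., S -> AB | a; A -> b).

S -> j | jN; N -> S | j | NS | SWW; W -> Wj | gg | jW | NWj | jWN

Nullable set: {N}.
S -> jN: N nullable, giving j | jN.
Drop N -> ε.
N -> NS: N nullable, giving NS | S.
W -> NWj: N nullable, giving NWj | Wj.
W -> jWN: N nullable, giving jW | jWN.
Unchanged (no nullable symbols): S -> j; N -> SWW; N -> j; W -> gg.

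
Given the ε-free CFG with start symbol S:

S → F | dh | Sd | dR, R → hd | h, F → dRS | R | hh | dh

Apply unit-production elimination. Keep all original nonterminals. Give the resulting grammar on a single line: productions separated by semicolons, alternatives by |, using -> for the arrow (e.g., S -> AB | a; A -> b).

S -> h | Sd | dR | dh | hd | hh | dRS; F -> h | dh | hd | hh | dRS; R -> h | hd

Unit productions: F->R, S->F.
Unit pairs (A ⇒* B via units): (F,R), (S,F), (S,R).
S: inherits non-unit rules of {F, R, S} → Sd | dR | dRS | dh | h | hd | hh.
F: inherits non-unit rules of {F, R} → dRS | dh | h | hd | hh.
R: inherits non-unit rules of {R} → h | hd.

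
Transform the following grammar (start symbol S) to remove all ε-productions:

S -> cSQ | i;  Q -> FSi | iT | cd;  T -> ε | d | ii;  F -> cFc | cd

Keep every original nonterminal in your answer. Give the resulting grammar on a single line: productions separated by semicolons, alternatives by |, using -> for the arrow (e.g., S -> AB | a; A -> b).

Nullable set: {T}.
Q -> iT: T nullable, giving i | iT.
Drop T -> ε.
Unchanged (no nullable symbols): S -> cSQ; S -> i; F -> cFc; F -> cd; Q -> FSi; Q -> cd; T -> d; T -> ii.

S -> i | cSQ; F -> cd | cFc; Q -> i | cd | iT | FSi; T -> d | ii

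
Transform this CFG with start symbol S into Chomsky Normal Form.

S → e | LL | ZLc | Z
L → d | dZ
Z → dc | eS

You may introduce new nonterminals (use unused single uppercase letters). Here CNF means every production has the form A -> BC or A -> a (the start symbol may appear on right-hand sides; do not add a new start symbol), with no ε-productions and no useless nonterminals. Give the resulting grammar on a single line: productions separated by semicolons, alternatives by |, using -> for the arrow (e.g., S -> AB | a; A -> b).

No ε-productions.
After unit-elimination: S -> e | LL | dc | eS | ZLc; L -> d | dZ; Z -> dc | eS.
TERM: introduce B -> c, A -> d, C -> e and substitute in every rule of length ≥2.
BIN: S -> ZLB becomes S -> ZD, D -> LB.

S -> e | AB | CS | LL | ZD; A -> d; B -> c; C -> e; D -> LB; L -> d | AZ; Z -> AB | CS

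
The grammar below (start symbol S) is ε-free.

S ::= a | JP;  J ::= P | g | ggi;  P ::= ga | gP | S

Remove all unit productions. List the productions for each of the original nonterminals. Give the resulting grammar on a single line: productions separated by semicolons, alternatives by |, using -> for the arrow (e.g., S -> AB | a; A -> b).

Unit productions: J->P, P->S.
Unit pairs (A ⇒* B via units): (J,P), (J,S), (P,S).
S: inherits non-unit rules of {S} → JP | a.
J: inherits non-unit rules of {J, P, S} → JP | a | g | gP | ga | ggi.
P: inherits non-unit rules of {P, S} → JP | a | gP | ga.

S -> a | JP; J -> a | g | JP | gP | ga | ggi; P -> a | JP | gP | ga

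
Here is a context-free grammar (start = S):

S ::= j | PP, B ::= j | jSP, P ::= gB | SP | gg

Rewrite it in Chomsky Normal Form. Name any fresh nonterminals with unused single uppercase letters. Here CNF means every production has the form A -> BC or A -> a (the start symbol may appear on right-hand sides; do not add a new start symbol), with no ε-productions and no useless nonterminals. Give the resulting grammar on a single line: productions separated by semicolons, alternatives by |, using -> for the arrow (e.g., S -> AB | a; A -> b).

No ε-productions.
No unit productions to eliminate.
TERM: introduce C -> g, A -> j and substitute in every rule of length ≥2.
BIN: B -> ASP becomes B -> AD, D -> SP.

S -> j | PP; A -> j; B -> j | AD; C -> g; D -> SP; P -> CB | CC | SP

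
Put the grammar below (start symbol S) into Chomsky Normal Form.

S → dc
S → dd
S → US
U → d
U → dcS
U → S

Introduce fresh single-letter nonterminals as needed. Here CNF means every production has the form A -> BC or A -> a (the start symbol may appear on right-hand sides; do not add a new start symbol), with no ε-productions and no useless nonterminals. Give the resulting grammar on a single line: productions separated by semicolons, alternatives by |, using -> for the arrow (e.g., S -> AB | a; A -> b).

S -> AA | AB | US; A -> d; B -> c; C -> BS; U -> d | AA | AB | AC | US

No ε-productions.
After unit-elimination: S -> US | dc | dd; U -> d | US | dc | dd | dcS.
TERM: introduce B -> c, A -> d and substitute in every rule of length ≥2.
BIN: U -> ABS becomes U -> AC, C -> BS.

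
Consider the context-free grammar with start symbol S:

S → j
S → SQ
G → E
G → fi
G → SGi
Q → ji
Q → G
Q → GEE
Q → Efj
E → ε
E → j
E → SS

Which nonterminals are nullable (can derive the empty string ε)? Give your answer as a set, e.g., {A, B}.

{E, G, Q}

Directly nullable (have an ε-rule): {E}.
G is nullable via G -> E (every symbol on the right is already known nullable).
Q is nullable via Q -> G (every symbol on the right is already known nullable).
Not nullable: S — each has a terminal in every rule's right-hand side or depends on a non-nullable symbol.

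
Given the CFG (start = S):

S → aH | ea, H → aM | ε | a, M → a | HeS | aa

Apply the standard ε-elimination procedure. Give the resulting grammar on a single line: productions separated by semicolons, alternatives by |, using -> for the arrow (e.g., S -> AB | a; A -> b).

S -> a | aH | ea; H -> a | aM; M -> a | aa | eS | HeS

Nullable set: {H}.
S -> aH: H nullable, giving a | aH.
Drop H -> ε.
M -> HeS: H nullable, giving HeS | eS.
Unchanged (no nullable symbols): S -> ea; H -> a; H -> aM; M -> a; M -> aa.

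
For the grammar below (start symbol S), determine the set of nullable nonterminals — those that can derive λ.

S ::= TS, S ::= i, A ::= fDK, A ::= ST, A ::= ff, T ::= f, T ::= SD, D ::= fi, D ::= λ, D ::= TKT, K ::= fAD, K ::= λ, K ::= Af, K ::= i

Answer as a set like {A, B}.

Directly nullable (have an ε-rule): {D, K}.
Not nullable: A, S, T — each has a terminal in every rule's right-hand side or depends on a non-nullable symbol.

{D, K}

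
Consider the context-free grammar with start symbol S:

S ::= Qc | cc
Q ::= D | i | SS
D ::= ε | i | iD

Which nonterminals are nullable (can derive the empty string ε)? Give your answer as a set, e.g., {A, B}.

{D, Q}

Directly nullable (have an ε-rule): {D}.
Q is nullable via Q -> D (every symbol on the right is already known nullable).
Not nullable: S — each has a terminal in every rule's right-hand side or depends on a non-nullable symbol.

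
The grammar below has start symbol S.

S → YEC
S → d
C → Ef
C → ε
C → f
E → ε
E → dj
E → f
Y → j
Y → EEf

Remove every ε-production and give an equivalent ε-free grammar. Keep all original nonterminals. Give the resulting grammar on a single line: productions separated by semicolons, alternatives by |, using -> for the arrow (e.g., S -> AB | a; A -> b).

Nullable set: {C, E}.
S -> YEC: E, C nullable, giving Y | YC | YE | YEC.
Drop C -> ε.
C -> Ef: E nullable, giving Ef | f.
Drop E -> ε.
Y -> EEf: E, E nullable, giving EEf | Ef | f.
Unchanged (no nullable symbols): S -> d; C -> f; E -> dj; E -> f; Y -> j.

S -> Y | d | YC | YE | YEC; C -> f | Ef; E -> f | dj; Y -> f | j | Ef | EEf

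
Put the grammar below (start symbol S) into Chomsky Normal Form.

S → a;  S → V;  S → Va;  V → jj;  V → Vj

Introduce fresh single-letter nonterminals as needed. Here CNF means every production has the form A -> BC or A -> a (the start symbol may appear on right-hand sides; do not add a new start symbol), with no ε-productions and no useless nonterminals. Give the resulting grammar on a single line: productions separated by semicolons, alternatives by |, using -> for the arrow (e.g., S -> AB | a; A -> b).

No ε-productions.
After unit-elimination: S -> a | Va | Vj | jj; V -> Vj | jj.
TERM: introduce A -> a, B -> j and substitute in every rule of length ≥2.

S -> a | BB | VA | VB; A -> a; B -> j; V -> BB | VB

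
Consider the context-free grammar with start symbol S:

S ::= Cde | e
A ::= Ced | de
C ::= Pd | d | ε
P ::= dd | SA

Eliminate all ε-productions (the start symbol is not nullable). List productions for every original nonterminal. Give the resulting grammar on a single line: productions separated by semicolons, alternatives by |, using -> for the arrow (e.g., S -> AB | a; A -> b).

S -> e | de | Cde; A -> de | ed | Ced; C -> d | Pd; P -> SA | dd

Nullable set: {C}.
S -> Cde: C nullable, giving Cde | de.
A -> Ced: C nullable, giving Ced | ed.
Drop C -> ε.
Unchanged (no nullable symbols): S -> e; A -> de; C -> Pd; C -> d; P -> SA; P -> dd.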